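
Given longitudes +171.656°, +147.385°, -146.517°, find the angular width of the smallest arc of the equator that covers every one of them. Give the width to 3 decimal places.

66.098°

Sort the longitudes: -146.517°, +147.385°, +171.656°.
Eastward gaps between consecutive values (wrapping around): 293.902°, 24.271°, 41.827°.
Largest gap = 293.902° ⇒ minimal covering band is its complement: 360° − 293.902° = 66.098°.
Band runs from +147.385° eastward to -146.517°, crossing the antimeridian.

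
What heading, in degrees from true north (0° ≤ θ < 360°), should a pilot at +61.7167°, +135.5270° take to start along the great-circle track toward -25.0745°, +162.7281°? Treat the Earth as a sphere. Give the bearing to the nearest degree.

156°

Δλ = 162.7281 − 135.5270 = 27.2011°.
θ = atan2( sin Δλ · cos φ₂ , cos φ₁ · sin φ₂ − sin φ₁ · cos φ₂ · cos Δλ )
  = atan2(0.41404, -0.91022) = 155.540° → normalised to [0°, 360°): 155.540°.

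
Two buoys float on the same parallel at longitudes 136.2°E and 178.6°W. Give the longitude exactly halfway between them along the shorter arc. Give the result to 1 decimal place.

158.8°E

Signed shortest Δλ from +136.2° to -178.6° is +45.2°.
Midpoint longitude = +136.2° + (+45.2°)/2 = +136.2° + 22.6° = +158.8°.
(The naïve average (+136.2 + -178.6)/2 = -21.2° is on the wrong side of the globe.)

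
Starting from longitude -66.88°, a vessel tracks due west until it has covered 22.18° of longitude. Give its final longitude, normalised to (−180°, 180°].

Start at -66.88°; shift −22.18° → -89.06°.
-89.06° already lies in (−180°, 180°].

-89.06°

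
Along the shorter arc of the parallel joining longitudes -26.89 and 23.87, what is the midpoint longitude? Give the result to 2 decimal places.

-1.51°

Signed shortest Δλ from -26.89° to +23.87° is +50.76°.
Midpoint longitude = -26.89° + (+50.76°)/2 = -26.89° + 25.38° = -1.51°.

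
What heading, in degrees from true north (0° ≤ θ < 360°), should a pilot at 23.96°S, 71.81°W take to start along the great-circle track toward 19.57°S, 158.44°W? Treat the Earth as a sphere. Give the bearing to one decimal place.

Δλ = -158.44 − -71.81 = -86.63°.
θ = atan2( sin Δλ · cos φ₂ , cos φ₁ · sin φ₂ − sin φ₁ · cos φ₂ · cos Δλ )
  = atan2(-0.94060, -0.28360) = -106.779° → normalised to [0°, 360°): 253.221°.

253.2°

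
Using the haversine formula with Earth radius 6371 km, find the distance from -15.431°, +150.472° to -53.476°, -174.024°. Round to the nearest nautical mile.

Δλ = -174.024 − 150.472 = -324.496°; wrapped into (−180°, 180°]: 35.504°.
Δφ = -53.476 − -15.431 = -38.045°.
a = sin²(Δφ/2) + cos φ₁ · cos φ₂ · sin²(Δλ/2) = 0.159570.
c = 2·atan2(√a, √(1−a)) = 0.82186 rad → d = 6371·c ≈ 5236.06 km ≈ 2827.25 nmi.

2827 nmi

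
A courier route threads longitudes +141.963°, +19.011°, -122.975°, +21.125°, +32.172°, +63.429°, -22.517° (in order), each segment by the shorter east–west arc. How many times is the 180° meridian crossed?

Leg 1: +141.963° → +19.011°, shortest Δλ = -122.952° (west) — does not cross 180°.
Leg 2: +19.011° → -122.975°, shortest Δλ = -141.986° (west) — does not cross 180°.
Leg 3: -122.975° → +21.125°, shortest Δλ = 144.1° (east) — does not cross 180°.
Leg 4: +21.125° → +32.172°, shortest Δλ = 11.047° (east) — does not cross 180°.
Leg 5: +32.172° → +63.429°, shortest Δλ = 31.257° (east) — does not cross 180°.
Leg 6: +63.429° → -22.517°, shortest Δλ = -85.946° (west) — does not cross 180°.
Total crossings: 0.

0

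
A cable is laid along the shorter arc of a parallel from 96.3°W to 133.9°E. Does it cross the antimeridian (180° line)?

Yes

Naïve |133.9 − -96.3| = 230.2° > 180°, so the shorter arc goes the other way round — across 180°.
Signed shortest Δλ = ((133.9 − -96.3 + 180) mod 360) − 180 = -129.8°.
Going west by 129.8° from -96.3° passes through 180° before reaching +133.9°.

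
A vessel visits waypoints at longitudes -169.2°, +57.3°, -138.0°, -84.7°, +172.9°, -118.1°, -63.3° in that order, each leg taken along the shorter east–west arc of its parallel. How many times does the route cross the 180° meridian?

Leg 1: -169.2° → +57.3°, shortest Δλ = -133.5° (west) — crosses 180°.
Leg 2: +57.3° → -138.0°, shortest Δλ = 164.7° (east) — crosses 180°.
Leg 3: -138.0° → -84.7°, shortest Δλ = 53.3° (east) — does not cross 180°.
Leg 4: -84.7° → +172.9°, shortest Δλ = -102.4° (west) — crosses 180°.
Leg 5: +172.9° → -118.1°, shortest Δλ = 69.0° (east) — crosses 180°.
Leg 6: -118.1° → -63.3°, shortest Δλ = 54.8° (east) — does not cross 180°.
Total crossings: 4.

4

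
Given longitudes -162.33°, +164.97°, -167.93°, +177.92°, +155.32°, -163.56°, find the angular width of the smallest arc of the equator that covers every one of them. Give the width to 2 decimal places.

Sort the longitudes: -167.93°, -163.56°, -162.33°, +155.32°, +164.97°, +177.92°.
Eastward gaps between consecutive values (wrapping around): 4.37°, 1.23°, 317.65°, 9.65°, 12.95°, 14.15°.
Largest gap = 317.65° ⇒ minimal covering band is its complement: 360° − 317.65° = 42.35°.
Band runs from +155.32° eastward to -162.33°, crossing the antimeridian.

42.35°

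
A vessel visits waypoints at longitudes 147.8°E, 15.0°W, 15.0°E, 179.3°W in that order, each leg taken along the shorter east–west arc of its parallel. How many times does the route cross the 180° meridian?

Leg 1: +147.8° → -15.0°, shortest Δλ = -162.8° (west) — does not cross 180°.
Leg 2: -15.0° → +15.0°, shortest Δλ = 30.0° (east) — does not cross 180°.
Leg 3: +15.0° → -179.3°, shortest Δλ = 165.7° (east) — crosses 180°.
Total crossings: 1.

1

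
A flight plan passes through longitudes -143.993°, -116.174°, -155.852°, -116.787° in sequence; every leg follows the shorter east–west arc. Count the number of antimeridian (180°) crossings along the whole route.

Leg 1: -143.993° → -116.174°, shortest Δλ = 27.819° (east) — does not cross 180°.
Leg 2: -116.174° → -155.852°, shortest Δλ = -39.678° (west) — does not cross 180°.
Leg 3: -155.852° → -116.787°, shortest Δλ = 39.065° (east) — does not cross 180°.
Total crossings: 0.

0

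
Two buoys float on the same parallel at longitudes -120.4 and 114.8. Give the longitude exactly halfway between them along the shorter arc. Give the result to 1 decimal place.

Signed shortest Δλ from -120.4° to +114.8° is -124.8°.
Midpoint longitude = -120.4° + (-124.8°)/2 = -120.4° − 62.4° = -182.8°.
Normalise into (−180°, 180°]: +177.2°.
(The naïve average (-120.4 + +114.8)/2 = -2.8° is on the wrong side of the globe.)

+177.2°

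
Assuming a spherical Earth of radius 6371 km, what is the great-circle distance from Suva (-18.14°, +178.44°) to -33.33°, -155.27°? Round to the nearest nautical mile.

1681 nmi

Δλ = -155.27 − 178.44 = -333.71°; wrapped into (−180°, 180°]: 26.29°.
Δφ = -33.33 − -18.14 = -15.19°.
a = sin²(Δφ/2) + cos φ₁ · cos φ₂ · sin²(Δλ/2) = 0.058533.
c = 2·atan2(√a, √(1−a)) = 0.48872 rad → d = 6371·c ≈ 3113.63 km ≈ 1681.23 nmi.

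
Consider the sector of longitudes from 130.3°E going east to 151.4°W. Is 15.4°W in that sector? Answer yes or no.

No

Band width going east from +130.3° to -151.4°: ((-151.4 − 130.3) mod 360) = 78.3°.
Offset of -15.4° east of the west edge: ((-15.4 − 130.3) mod 360) = 214.3°.
214.3° > 78.3° ⇒ outside.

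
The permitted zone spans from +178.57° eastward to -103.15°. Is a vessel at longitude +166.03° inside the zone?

No

Band width going east from +178.57° to -103.15°: ((-103.15 − 178.57) mod 360) = 78.28°.
Offset of +166.03° east of the west edge: ((166.03 − 178.57) mod 360) = 347.46°.
347.46° > 78.28° ⇒ outside.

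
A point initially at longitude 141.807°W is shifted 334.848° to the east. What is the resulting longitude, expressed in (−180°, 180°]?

166.959°W

Start at -141.807°; shift +334.848° → +193.041°.
+193.041° lies outside (−180°, 180°]; subtract 360° → -166.959°.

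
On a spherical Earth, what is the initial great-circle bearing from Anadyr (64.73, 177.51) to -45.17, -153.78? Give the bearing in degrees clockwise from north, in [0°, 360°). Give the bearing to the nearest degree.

Δλ = -153.78 − 177.51 = -331.29°; wrapped into (−180°, 180°]: 28.71°.
θ = atan2( sin Δλ · cos φ₂ , cos φ₁ · sin φ₂ − sin φ₁ · cos φ₂ · cos Δλ )
  = atan2(0.33867, -0.86191) = 158.549° → normalised to [0°, 360°): 158.549°.

159°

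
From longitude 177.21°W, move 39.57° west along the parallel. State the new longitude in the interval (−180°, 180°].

Start at -177.21°; shift −39.57° → -216.78°.
-216.78° lies outside (−180°, 180°]; add 360° → +143.22°.

143.22°E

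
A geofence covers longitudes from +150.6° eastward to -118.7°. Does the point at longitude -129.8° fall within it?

Band width going east from +150.6° to -118.7°: ((-118.7 − 150.6) mod 360) = 90.7°.
Offset of -129.8° east of the west edge: ((-129.8 − 150.6) mod 360) = 79.6°.
79.6° ≤ 90.7° ⇒ inside.

Yes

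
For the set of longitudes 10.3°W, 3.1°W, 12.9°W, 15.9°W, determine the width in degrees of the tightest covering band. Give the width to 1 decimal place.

12.8°

Sort the longitudes: -15.9°, -12.9°, -10.3°, -3.1°.
Eastward gaps between consecutive values (wrapping around): 3.0°, 2.6°, 7.2°, 347.2°.
Largest gap = 347.2° ⇒ minimal covering band is its complement: 360° − 347.2° = 12.8°.
Band runs from -15.9° eastward to -3.1°.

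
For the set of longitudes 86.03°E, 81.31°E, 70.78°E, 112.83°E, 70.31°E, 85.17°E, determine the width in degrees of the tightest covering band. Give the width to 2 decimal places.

Sort the longitudes: +70.31°, +70.78°, +81.31°, +85.17°, +86.03°, +112.83°.
Eastward gaps between consecutive values (wrapping around): 0.47°, 10.53°, 3.86°, 0.86°, 26.80°, 317.48°.
Largest gap = 317.48° ⇒ minimal covering band is its complement: 360° − 317.48° = 42.52°.
Band runs from +70.31° eastward to +112.83°.

42.52°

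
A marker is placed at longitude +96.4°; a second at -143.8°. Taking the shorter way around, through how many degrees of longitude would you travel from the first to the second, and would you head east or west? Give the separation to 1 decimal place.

Raw difference: -143.8 − 96.4 = -240.2°.
Normalise into (−180°, 180°]: -240.2° + 360° = 119.8°.
Positive ⇒ the second point lies to the east; separation 119.8°.

119.8° east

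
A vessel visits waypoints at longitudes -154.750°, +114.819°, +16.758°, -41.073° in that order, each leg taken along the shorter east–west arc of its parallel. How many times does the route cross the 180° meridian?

Leg 1: -154.750° → +114.819°, shortest Δλ = -90.431° (west) — crosses 180°.
Leg 2: +114.819° → +16.758°, shortest Δλ = -98.061° (west) — does not cross 180°.
Leg 3: +16.758° → -41.073°, shortest Δλ = -57.831° (west) — does not cross 180°.
Total crossings: 1.

1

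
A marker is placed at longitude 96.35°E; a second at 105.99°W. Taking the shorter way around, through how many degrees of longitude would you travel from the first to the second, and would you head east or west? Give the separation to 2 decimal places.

Raw difference: -105.99 − 96.35 = -202.34°.
Normalise into (−180°, 180°]: -202.34° + 360° = 157.66°.
Positive ⇒ the second point lies to the east; separation 157.66°.

157.66° east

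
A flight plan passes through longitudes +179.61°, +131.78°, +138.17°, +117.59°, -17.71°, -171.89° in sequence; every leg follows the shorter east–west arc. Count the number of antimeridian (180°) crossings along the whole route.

Leg 1: +179.61° → +131.78°, shortest Δλ = -47.83° (west) — does not cross 180°.
Leg 2: +131.78° → +138.17°, shortest Δλ = 6.39° (east) — does not cross 180°.
Leg 3: +138.17° → +117.59°, shortest Δλ = -20.58° (west) — does not cross 180°.
Leg 4: +117.59° → -17.71°, shortest Δλ = -135.3° (west) — does not cross 180°.
Leg 5: -17.71° → -171.89°, shortest Δλ = -154.18° (west) — does not cross 180°.
Total crossings: 0.

0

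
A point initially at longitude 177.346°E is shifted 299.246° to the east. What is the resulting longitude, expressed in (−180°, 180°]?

116.592°E

Start at +177.346°; shift +299.246° → +476.592°.
+476.592° lies outside (−180°, 180°]; subtract 360° → +116.592°.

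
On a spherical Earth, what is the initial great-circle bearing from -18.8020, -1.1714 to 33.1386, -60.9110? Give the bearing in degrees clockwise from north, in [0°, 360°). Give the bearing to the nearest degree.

312°

Δλ = -60.9110 − -1.1714 = -59.7396°.
θ = atan2( sin Δλ · cos φ₂ , cos φ₁ · sin φ₂ − sin φ₁ · cos φ₂ · cos Δλ )
  = atan2(-0.72326, 0.65349) = -47.901° → normalised to [0°, 360°): 312.099°.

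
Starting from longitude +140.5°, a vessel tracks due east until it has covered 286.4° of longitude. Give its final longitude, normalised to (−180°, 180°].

Start at +140.5°; shift +286.4° → +426.9°.
+426.9° lies outside (−180°, 180°]; subtract 360° → +66.9°.

+66.9°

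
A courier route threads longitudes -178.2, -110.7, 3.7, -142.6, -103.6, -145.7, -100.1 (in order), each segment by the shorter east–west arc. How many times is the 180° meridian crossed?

Leg 1: -178.2° → -110.7°, shortest Δλ = 67.5° (east) — does not cross 180°.
Leg 2: -110.7° → +3.7°, shortest Δλ = 114.4° (east) — does not cross 180°.
Leg 3: +3.7° → -142.6°, shortest Δλ = -146.3° (west) — does not cross 180°.
Leg 4: -142.6° → -103.6°, shortest Δλ = 39.0° (east) — does not cross 180°.
Leg 5: -103.6° → -145.7°, shortest Δλ = -42.1° (west) — does not cross 180°.
Leg 6: -145.7° → -100.1°, shortest Δλ = 45.6° (east) — does not cross 180°.
Total crossings: 0.

0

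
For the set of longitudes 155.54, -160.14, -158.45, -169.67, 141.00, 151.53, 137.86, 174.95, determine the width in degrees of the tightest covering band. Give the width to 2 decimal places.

Sort the longitudes: -169.67°, -160.14°, -158.45°, +137.86°, +141.00°, +151.53°, +155.54°, +174.95°.
Eastward gaps between consecutive values (wrapping around): 9.53°, 1.69°, 296.31°, 3.14°, 10.53°, 4.01°, 19.41°, 15.38°.
Largest gap = 296.31° ⇒ minimal covering band is its complement: 360° − 296.31° = 63.69°.
Band runs from +137.86° eastward to -158.45°, crossing the antimeridian.

63.69°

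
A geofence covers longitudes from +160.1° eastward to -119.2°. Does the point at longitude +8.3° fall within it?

No

Band width going east from +160.1° to -119.2°: ((-119.2 − 160.1) mod 360) = 80.7°.
Offset of +8.3° east of the west edge: ((8.3 − 160.1) mod 360) = 208.2°.
208.2° > 80.7° ⇒ outside.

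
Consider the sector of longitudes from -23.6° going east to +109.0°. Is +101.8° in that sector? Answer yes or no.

Yes

Band width going east from -23.6° to +109.0°: ((109.0 − -23.6) mod 360) = 132.6°.
Offset of +101.8° east of the west edge: ((101.8 − -23.6) mod 360) = 125.4°.
125.4° ≤ 132.6° ⇒ inside.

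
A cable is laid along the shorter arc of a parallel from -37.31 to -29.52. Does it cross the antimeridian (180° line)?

No

Signed shortest Δλ = ((-29.52 − -37.31 + 180) mod 360) − 180 = 7.79°.
Going east by 7.79° from -37.31° reaches -29.52° without touching 180°.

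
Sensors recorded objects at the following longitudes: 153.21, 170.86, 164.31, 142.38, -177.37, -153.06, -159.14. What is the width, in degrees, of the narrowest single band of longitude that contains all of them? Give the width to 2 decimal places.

64.56°

Sort the longitudes: -177.37°, -159.14°, -153.06°, +142.38°, +153.21°, +164.31°, +170.86°.
Eastward gaps between consecutive values (wrapping around): 18.23°, 6.08°, 295.44°, 10.83°, 11.10°, 6.55°, 11.77°.
Largest gap = 295.44° ⇒ minimal covering band is its complement: 360° − 295.44° = 64.56°.
Band runs from +142.38° eastward to -153.06°, crossing the antimeridian.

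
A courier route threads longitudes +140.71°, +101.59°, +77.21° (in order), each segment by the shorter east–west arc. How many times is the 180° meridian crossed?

Leg 1: +140.71° → +101.59°, shortest Δλ = -39.12° (west) — does not cross 180°.
Leg 2: +101.59° → +77.21°, shortest Δλ = -24.38° (west) — does not cross 180°.
Total crossings: 0.

0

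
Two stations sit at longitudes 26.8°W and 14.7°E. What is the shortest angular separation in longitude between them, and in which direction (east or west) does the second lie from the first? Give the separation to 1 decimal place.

41.5° east

Raw difference: 14.7 − -26.8 = 41.5°.
Normalise into (−180°, 180°]: 41.5° stays 41.5°.
Positive ⇒ the second point lies to the east; separation 41.5°.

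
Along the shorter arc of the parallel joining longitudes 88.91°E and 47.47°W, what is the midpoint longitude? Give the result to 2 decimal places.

20.72°E

Signed shortest Δλ from +88.91° to -47.47° is -136.38°.
Midpoint longitude = +88.91° + (-136.38°)/2 = +88.91° − 68.19° = +20.72°.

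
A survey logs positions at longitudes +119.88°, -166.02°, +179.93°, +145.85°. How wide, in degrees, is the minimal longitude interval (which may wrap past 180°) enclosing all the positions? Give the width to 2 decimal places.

Sort the longitudes: -166.02°, +119.88°, +145.85°, +179.93°.
Eastward gaps between consecutive values (wrapping around): 285.90°, 25.97°, 34.08°, 14.05°.
Largest gap = 285.90° ⇒ minimal covering band is its complement: 360° − 285.90° = 74.10°.
Band runs from +119.88° eastward to -166.02°, crossing the antimeridian.

74.10°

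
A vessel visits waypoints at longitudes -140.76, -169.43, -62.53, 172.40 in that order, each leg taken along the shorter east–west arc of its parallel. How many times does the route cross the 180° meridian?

1

Leg 1: -140.76° → -169.43°, shortest Δλ = -28.67° (west) — does not cross 180°.
Leg 2: -169.43° → -62.53°, shortest Δλ = 106.9° (east) — does not cross 180°.
Leg 3: -62.53° → +172.40°, shortest Δλ = -125.07° (west) — crosses 180°.
Total crossings: 1.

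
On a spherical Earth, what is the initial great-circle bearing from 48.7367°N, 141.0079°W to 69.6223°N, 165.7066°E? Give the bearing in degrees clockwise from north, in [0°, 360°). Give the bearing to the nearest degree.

Δλ = 165.7066 − -141.0079 = 306.7145°; wrapped into (−180°, 180°]: -53.2855°.
θ = atan2( sin Δλ · cos φ₂ , cos φ₁ · sin φ₂ − sin φ₁ · cos φ₂ · cos Δλ )
  = atan2(-0.27913, 0.46177) = -31.152° → normalised to [0°, 360°): 328.848°.

329°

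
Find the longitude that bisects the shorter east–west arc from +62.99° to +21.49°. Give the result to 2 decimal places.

Signed shortest Δλ from +62.99° to +21.49° is -41.50°.
Midpoint longitude = +62.99° + (-41.50°)/2 = +62.99° − 20.75° = +42.24°.

+42.24°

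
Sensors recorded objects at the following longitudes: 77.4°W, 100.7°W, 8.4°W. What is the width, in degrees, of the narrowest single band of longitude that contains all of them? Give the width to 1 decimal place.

Sort the longitudes: -100.7°, -77.4°, -8.4°.
Eastward gaps between consecutive values (wrapping around): 23.3°, 69.0°, 267.7°.
Largest gap = 267.7° ⇒ minimal covering band is its complement: 360° − 267.7° = 92.3°.
Band runs from -100.7° eastward to -8.4°.

92.3°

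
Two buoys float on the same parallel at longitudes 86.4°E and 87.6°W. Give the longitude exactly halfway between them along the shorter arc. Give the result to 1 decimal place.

0.6°W

Signed shortest Δλ from +86.4° to -87.6° is -174.0°.
Midpoint longitude = +86.4° + (-174.0°)/2 = +86.4° − 87.0° = -0.6°.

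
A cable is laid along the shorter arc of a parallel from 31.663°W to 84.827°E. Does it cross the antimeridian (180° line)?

Signed shortest Δλ = ((84.827 − -31.663 + 180) mod 360) − 180 = 116.49°.
Going east by 116.49° from -31.663° reaches +84.827° without touching 180°.

No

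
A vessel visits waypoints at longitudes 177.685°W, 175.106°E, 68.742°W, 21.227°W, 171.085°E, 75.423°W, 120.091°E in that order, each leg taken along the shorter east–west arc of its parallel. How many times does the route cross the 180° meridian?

Leg 1: -177.685° → +175.106°, shortest Δλ = -7.209° (west) — crosses 180°.
Leg 2: +175.106° → -68.742°, shortest Δλ = 116.152° (east) — crosses 180°.
Leg 3: -68.742° → -21.227°, shortest Δλ = 47.515° (east) — does not cross 180°.
Leg 4: -21.227° → +171.085°, shortest Δλ = -167.688° (west) — crosses 180°.
Leg 5: +171.085° → -75.423°, shortest Δλ = 113.492° (east) — crosses 180°.
Leg 6: -75.423° → +120.091°, shortest Δλ = -164.486° (west) — crosses 180°.
Total crossings: 5.

5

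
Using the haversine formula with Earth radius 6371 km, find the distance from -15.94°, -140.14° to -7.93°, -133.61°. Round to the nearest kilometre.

1139 km

Δλ = -133.61 − -140.14 = 6.53°.
Δφ = -7.93 − -15.94 = 8.01°.
a = sin²(Δφ/2) + cos φ₁ · cos φ₂ · sin²(Δλ/2) = 0.007967.
c = 2·atan2(√a, √(1−a)) = 0.17876 rad → d = 6371·c ≈ 1138.87 km.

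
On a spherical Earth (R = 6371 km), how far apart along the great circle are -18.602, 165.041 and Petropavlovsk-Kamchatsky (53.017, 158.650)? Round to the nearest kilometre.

Δλ = 158.650 − 165.041 = -6.391°.
Δφ = 53.017 − -18.602 = 71.619°.
a = sin²(Δφ/2) + cos φ₁ · cos φ₂ · sin²(Δλ/2) = 0.344104.
c = 2·atan2(√a, √(1−a)) = 1.25372 rad → d = 6371·c ≈ 7987.44 km.

7987 km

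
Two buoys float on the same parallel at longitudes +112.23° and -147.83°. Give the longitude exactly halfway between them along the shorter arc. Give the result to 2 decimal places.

+162.20°

Signed shortest Δλ from +112.23° to -147.83° is +99.94°.
Midpoint longitude = +112.23° + (+99.94°)/2 = +112.23° + 49.97° = +162.20°.
(The naïve average (+112.23 + -147.83)/2 = -17.8° is on the wrong side of the globe.)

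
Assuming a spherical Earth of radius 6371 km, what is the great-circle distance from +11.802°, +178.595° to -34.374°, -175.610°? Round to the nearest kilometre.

Δλ = -175.610 − 178.595 = -354.205°; wrapped into (−180°, 180°]: 5.795°.
Δφ = -34.374 − 11.802 = -46.176°.
a = sin²(Δφ/2) + cos φ₁ · cos φ₂ · sin²(Δλ/2) = 0.155842.
c = 2·atan2(√a, √(1−a)) = 0.81163 rad → d = 6371·c ≈ 5170.90 km.

5171 km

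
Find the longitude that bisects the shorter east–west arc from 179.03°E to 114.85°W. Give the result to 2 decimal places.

147.91°W

Signed shortest Δλ from +179.03° to -114.85° is +66.12°.
Midpoint longitude = +179.03° + (+66.12°)/2 = +179.03° + 33.06° = +212.09°.
Normalise into (−180°, 180°]: -147.91°.
(The naïve average (+179.03 + -114.85)/2 = 32.09° is on the wrong side of the globe.)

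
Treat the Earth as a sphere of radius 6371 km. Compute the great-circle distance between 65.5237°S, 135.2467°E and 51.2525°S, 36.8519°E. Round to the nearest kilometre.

5313 km

Δλ = 36.8519 − 135.2467 = -98.3948°.
Δφ = -51.2525 − -65.5237 = 14.2712°.
a = sin²(Δφ/2) + cos φ₁ · cos φ₂ · sin²(Δλ/2) = 0.164018.
c = 2·atan2(√a, √(1−a)) = 0.83394 rad → d = 6371·c ≈ 5313.02 km.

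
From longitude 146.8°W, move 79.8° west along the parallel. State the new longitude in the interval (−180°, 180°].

Start at -146.8°; shift −79.8° → -226.6°.
-226.6° lies outside (−180°, 180°]; add 360° → +133.4°.

133.4°E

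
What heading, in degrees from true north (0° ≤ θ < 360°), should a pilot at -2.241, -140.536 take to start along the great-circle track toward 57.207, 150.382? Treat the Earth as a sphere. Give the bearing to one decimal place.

329.2°

Δλ = 150.382 − -140.536 = 290.918°; wrapped into (−180°, 180°]: -69.082°.
θ = atan2( sin Δλ · cos φ₂ , cos φ₁ · sin φ₂ − sin φ₁ · cos φ₂ · cos Δλ )
  = atan2(-0.50591, 0.84755) = -30.833° → normalised to [0°, 360°): 329.167°.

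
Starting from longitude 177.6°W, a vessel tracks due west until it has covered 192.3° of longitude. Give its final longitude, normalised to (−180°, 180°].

Start at -177.6°; shift −192.3° → -369.9°.
-369.9° lies outside (−180°, 180°]; add 360° → -9.9°.

9.9°W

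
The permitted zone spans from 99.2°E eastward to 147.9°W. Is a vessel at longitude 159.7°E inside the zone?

Band width going east from +99.2° to -147.9°: ((-147.9 − 99.2) mod 360) = 112.9°.
Offset of +159.7° east of the west edge: ((159.7 − 99.2) mod 360) = 60.5°.
60.5° ≤ 112.9° ⇒ inside.

Yes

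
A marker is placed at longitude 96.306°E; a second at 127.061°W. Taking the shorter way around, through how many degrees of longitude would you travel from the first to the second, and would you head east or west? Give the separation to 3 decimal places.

Raw difference: -127.061 − 96.306 = -223.367°.
Normalise into (−180°, 180°]: -223.367° + 360° = 136.633°.
Positive ⇒ the second point lies to the east; separation 136.633°.

136.633° east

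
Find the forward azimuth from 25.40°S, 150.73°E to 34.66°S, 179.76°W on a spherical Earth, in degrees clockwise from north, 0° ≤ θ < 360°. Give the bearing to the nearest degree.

117°

Δλ = -179.76 − 150.73 = -330.49°; wrapped into (−180°, 180°]: 29.51°.
θ = atan2( sin Δλ · cos φ₂ , cos φ₁ · sin φ₂ − sin φ₁ · cos φ₂ · cos Δλ )
  = atan2(0.40516, -0.20669) = 117.027° → normalised to [0°, 360°): 117.027°.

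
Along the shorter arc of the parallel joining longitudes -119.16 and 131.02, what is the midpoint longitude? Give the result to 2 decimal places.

-174.07°

Signed shortest Δλ from -119.16° to +131.02° is -109.82°.
Midpoint longitude = -119.16° + (-109.82°)/2 = -119.16° − 54.91° = -174.07°.
(The naïve average (-119.16 + +131.02)/2 = 5.93° is on the wrong side of the globe.)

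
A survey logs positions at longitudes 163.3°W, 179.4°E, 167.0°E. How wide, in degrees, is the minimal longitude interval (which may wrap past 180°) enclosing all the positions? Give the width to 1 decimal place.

Sort the longitudes: -163.3°, +167.0°, +179.4°.
Eastward gaps between consecutive values (wrapping around): 330.3°, 12.4°, 17.3°.
Largest gap = 330.3° ⇒ minimal covering band is its complement: 360° − 330.3° = 29.7°.
Band runs from +167.0° eastward to -163.3°, crossing the antimeridian.

29.7°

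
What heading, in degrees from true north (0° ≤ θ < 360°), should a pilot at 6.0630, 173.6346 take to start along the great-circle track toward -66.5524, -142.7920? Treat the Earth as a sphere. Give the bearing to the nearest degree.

164°

Δλ = -142.7920 − 173.6346 = -316.4266°; wrapped into (−180°, 180°]: 43.5734°.
θ = atan2( sin Δλ · cos φ₂ , cos φ₁ · sin φ₂ − sin φ₁ · cos φ₂ · cos Δλ )
  = atan2(0.27427, -0.94274) = 163.779° → normalised to [0°, 360°): 163.779°.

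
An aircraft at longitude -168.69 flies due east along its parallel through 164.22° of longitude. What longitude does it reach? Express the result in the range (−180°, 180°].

-4.47°

Start at -168.69°; shift +164.22° → -4.47°.
-4.47° already lies in (−180°, 180°].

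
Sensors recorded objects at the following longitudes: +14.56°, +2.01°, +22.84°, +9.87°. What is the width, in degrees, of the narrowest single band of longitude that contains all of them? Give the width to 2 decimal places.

20.83°

Sort the longitudes: +2.01°, +9.87°, +14.56°, +22.84°.
Eastward gaps between consecutive values (wrapping around): 7.86°, 4.69°, 8.28°, 339.17°.
Largest gap = 339.17° ⇒ minimal covering band is its complement: 360° − 339.17° = 20.83°.
Band runs from +2.01° eastward to +22.84°.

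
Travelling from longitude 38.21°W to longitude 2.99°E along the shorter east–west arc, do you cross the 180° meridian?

No

Signed shortest Δλ = ((2.99 − -38.21 + 180) mod 360) − 180 = 41.2°.
Going east by 41.2° from -38.21° reaches +2.99° without touching 180°.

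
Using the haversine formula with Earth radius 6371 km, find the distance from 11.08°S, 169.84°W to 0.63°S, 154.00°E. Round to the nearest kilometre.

4159 km

Δλ = 154.00 − -169.84 = 323.84°; wrapped into (−180°, 180°]: -36.16°.
Δφ = -0.63 − -11.08 = 10.45°.
a = sin²(Δφ/2) + cos φ₁ · cos φ₂ · sin²(Δλ/2) = 0.102806.
c = 2·atan2(√a, √(1−a)) = 0.65280 rad → d = 6371·c ≈ 4158.97 km.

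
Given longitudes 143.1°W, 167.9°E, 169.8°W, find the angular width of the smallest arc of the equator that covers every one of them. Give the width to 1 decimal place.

49.0°

Sort the longitudes: -169.8°, -143.1°, +167.9°.
Eastward gaps between consecutive values (wrapping around): 26.7°, 311.0°, 22.3°.
Largest gap = 311.0° ⇒ minimal covering band is its complement: 360° − 311.0° = 49.0°.
Band runs from +167.9° eastward to -143.1°, crossing the antimeridian.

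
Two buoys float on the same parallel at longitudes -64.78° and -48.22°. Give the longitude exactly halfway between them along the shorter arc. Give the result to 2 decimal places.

Signed shortest Δλ from -64.78° to -48.22° is +16.56°.
Midpoint longitude = -64.78° + (+16.56°)/2 = -64.78° + 8.28° = -56.50°.

-56.50°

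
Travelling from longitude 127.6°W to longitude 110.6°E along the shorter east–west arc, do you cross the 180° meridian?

Yes

Naïve |110.6 − -127.6| = 238.2° > 180°, so the shorter arc goes the other way round — across 180°.
Signed shortest Δλ = ((110.6 − -127.6 + 180) mod 360) − 180 = -121.8°.
Going west by 121.8° from -127.6° passes through 180° before reaching +110.6°.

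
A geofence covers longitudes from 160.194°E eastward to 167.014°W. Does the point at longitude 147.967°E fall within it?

Band width going east from +160.194° to -167.014°: ((-167.014 − 160.194) mod 360) = 32.792°.
Offset of +147.967° east of the west edge: ((147.967 − 160.194) mod 360) = 347.773°.
347.773° > 32.792° ⇒ outside.

No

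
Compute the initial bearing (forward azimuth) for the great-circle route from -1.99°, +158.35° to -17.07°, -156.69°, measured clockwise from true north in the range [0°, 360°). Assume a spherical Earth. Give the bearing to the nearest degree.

112°

Δλ = -156.69 − 158.35 = -315.04°; wrapped into (−180°, 180°]: 44.96°.
θ = atan2( sin Δλ · cos φ₂ , cos φ₁ · sin φ₂ − sin φ₁ · cos φ₂ · cos Δλ )
  = atan2(0.67548, -0.26987) = 111.778° → normalised to [0°, 360°): 111.778°.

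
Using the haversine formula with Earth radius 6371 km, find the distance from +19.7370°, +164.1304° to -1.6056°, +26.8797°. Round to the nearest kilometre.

14951 km

Δλ = 26.8797 − 164.1304 = -137.2507°.
Δφ = -1.6056 − 19.7370 = -21.3426°.
a = sin²(Δφ/2) + cos φ₁ · cos φ₂ · sin²(Δλ/2) = 0.850191.
c = 2·atan2(√a, √(1−a)) = 2.34673 rad → d = 6371·c ≈ 14951.01 km.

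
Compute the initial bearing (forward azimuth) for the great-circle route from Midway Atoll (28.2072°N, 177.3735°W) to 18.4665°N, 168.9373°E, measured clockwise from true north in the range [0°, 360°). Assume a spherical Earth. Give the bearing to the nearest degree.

235°

Δλ = 168.9373 − -177.3735 = 346.3108°; wrapped into (−180°, 180°]: -13.6892°.
θ = atan2( sin Δλ · cos φ₂ , cos φ₁ · sin φ₂ − sin φ₁ · cos φ₂ · cos Δλ )
  = atan2(-0.22447, -0.15645) = -124.876° → normalised to [0°, 360°): 235.124°.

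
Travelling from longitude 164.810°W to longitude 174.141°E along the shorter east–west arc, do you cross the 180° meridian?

Naïve |174.141 − -164.810| = 338.951° > 180°, so the shorter arc goes the other way round — across 180°.
Signed shortest Δλ = ((174.141 − -164.810 + 180) mod 360) − 180 = -21.049°.
Going west by 21.049° from -164.810° passes through 180° before reaching +174.141°.

Yes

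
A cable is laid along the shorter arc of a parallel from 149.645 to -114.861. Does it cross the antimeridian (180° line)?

Naïve |-114.861 − 149.645| = 264.506° > 180°, so the shorter arc goes the other way round — across 180°.
Signed shortest Δλ = ((-114.861 − 149.645 + 180) mod 360) − 180 = 95.494°.
Going east by 95.494° from +149.645° passes through 180° before reaching -114.861°.

Yes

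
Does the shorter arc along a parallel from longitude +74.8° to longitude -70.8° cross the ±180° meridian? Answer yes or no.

No

Signed shortest Δλ = ((-70.8 − 74.8 + 180) mod 360) − 180 = -145.6°.
Going west by 145.6° from +74.8° reaches -70.8° without touching 180°.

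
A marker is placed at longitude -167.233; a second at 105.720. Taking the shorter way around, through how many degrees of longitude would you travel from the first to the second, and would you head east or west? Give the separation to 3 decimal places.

87.047° west

Raw difference: 105.720 − -167.233 = 272.953°.
Normalise into (−180°, 180°]: 272.953° − 360° = -87.047°.
Negative ⇒ the second point lies to the west; separation 87.047°.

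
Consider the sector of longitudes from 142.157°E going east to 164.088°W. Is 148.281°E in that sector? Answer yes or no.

Yes

Band width going east from +142.157° to -164.088°: ((-164.088 − 142.157) mod 360) = 53.755°.
Offset of +148.281° east of the west edge: ((148.281 − 142.157) mod 360) = 6.124°.
6.124° ≤ 53.755° ⇒ inside.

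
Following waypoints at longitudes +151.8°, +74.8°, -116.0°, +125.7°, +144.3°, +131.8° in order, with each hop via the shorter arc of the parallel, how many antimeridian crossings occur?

Leg 1: +151.8° → +74.8°, shortest Δλ = -77.0° (west) — does not cross 180°.
Leg 2: +74.8° → -116.0°, shortest Δλ = 169.2° (east) — crosses 180°.
Leg 3: -116.0° → +125.7°, shortest Δλ = -118.3° (west) — crosses 180°.
Leg 4: +125.7° → +144.3°, shortest Δλ = 18.6° (east) — does not cross 180°.
Leg 5: +144.3° → +131.8°, shortest Δλ = -12.5° (west) — does not cross 180°.
Total crossings: 2.

2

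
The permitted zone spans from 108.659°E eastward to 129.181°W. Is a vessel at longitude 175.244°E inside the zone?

Band width going east from +108.659° to -129.181°: ((-129.181 − 108.659) mod 360) = 122.160°.
Offset of +175.244° east of the west edge: ((175.244 − 108.659) mod 360) = 66.585°.
66.585° ≤ 122.160° ⇒ inside.

Yes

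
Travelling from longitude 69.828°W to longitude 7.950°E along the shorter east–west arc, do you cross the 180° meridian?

No

Signed shortest Δλ = ((7.950 − -69.828 + 180) mod 360) − 180 = 77.778°.
Going east by 77.778° from -69.828° reaches +7.950° without touching 180°.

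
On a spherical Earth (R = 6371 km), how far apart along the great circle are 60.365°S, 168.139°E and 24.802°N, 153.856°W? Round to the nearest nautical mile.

Δλ = -153.856 − 168.139 = -321.995°; wrapped into (−180°, 180°]: 38.005°.
Δφ = 24.802 − -60.365 = 85.167°.
a = sin²(Δφ/2) + cos φ₁ · cos φ₂ · sin²(Δλ/2) = 0.505463.
c = 2·atan2(√a, √(1−a)) = 1.58172 rad → d = 6371·c ≈ 10077.16 km ≈ 5441.23 nmi.

5441 nmi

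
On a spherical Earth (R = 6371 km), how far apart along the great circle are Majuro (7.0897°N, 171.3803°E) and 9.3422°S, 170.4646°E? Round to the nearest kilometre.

1830 km

Δλ = 170.4646 − 171.3803 = -0.9157°.
Δφ = -9.3422 − 7.0897 = -16.4319°.
a = sin²(Δφ/2) + cos φ₁ · cos φ₂ · sin²(Δλ/2) = 0.020484.
c = 2·atan2(√a, √(1−a)) = 0.28723 rad → d = 6371·c ≈ 1829.96 km.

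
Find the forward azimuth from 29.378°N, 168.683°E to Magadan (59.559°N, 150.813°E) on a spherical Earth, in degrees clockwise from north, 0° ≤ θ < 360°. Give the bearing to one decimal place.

343.2°

Δλ = 150.813 − 168.683 = -17.870°.
θ = atan2( sin Δλ · cos φ₂ , cos φ₁ · sin φ₂ − sin φ₁ · cos φ₂ · cos Δλ )
  = atan2(-0.15547, 0.51472) = -16.807° → normalised to [0°, 360°): 343.193°.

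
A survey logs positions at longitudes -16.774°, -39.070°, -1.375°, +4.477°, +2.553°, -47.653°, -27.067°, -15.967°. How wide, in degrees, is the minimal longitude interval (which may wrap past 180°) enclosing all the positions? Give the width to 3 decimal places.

52.130°

Sort the longitudes: -47.653°, -39.070°, -27.067°, -16.774°, -15.967°, -1.375°, +2.553°, +4.477°.
Eastward gaps between consecutive values (wrapping around): 8.583°, 12.003°, 10.293°, 0.807°, 14.592°, 3.928°, 1.924°, 307.870°.
Largest gap = 307.870° ⇒ minimal covering band is its complement: 360° − 307.870° = 52.130°.
Band runs from -47.653° eastward to +4.477°.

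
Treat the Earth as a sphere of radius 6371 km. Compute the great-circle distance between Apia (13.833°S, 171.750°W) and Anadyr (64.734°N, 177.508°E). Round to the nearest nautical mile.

Δλ = 177.508 − -171.750 = 349.258°; wrapped into (−180°, 180°]: -10.742°.
Δφ = 64.734 − -13.833 = 78.567°.
a = sin²(Δφ/2) + cos φ₁ · cos φ₂ · sin²(Δλ/2) = 0.404520.
c = 2·atan2(√a, √(1−a)) = 1.37866 rad → d = 6371·c ≈ 8783.42 km ≈ 4742.67 nmi.

4743 nmi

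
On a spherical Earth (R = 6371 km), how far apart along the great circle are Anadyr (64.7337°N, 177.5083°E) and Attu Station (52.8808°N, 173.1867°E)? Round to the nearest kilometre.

1341 km

Δλ = 173.1867 − 177.5083 = -4.3216°.
Δφ = 52.8808 − 64.7337 = -11.8529°.
a = sin²(Δφ/2) + cos φ₁ · cos φ₂ · sin²(Δλ/2) = 0.011027.
c = 2·atan2(√a, √(1−a)) = 0.21041 rad → d = 6371·c ≈ 1340.51 km.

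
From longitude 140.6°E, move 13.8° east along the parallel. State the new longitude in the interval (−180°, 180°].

154.4°E

Start at +140.6°; shift +13.8° → +154.4°.
+154.4° already lies in (−180°, 180°].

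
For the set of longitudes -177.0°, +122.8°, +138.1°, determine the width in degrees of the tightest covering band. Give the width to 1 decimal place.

60.2°

Sort the longitudes: -177.0°, +122.8°, +138.1°.
Eastward gaps between consecutive values (wrapping around): 299.8°, 15.3°, 44.9°.
Largest gap = 299.8° ⇒ minimal covering band is its complement: 360° − 299.8° = 60.2°.
Band runs from +122.8° eastward to -177.0°, crossing the antimeridian.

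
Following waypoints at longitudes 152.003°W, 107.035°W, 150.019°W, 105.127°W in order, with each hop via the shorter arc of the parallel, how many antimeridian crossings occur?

0

Leg 1: -152.003° → -107.035°, shortest Δλ = 44.968° (east) — does not cross 180°.
Leg 2: -107.035° → -150.019°, shortest Δλ = -42.984° (west) — does not cross 180°.
Leg 3: -150.019° → -105.127°, shortest Δλ = 44.892° (east) — does not cross 180°.
Total crossings: 0.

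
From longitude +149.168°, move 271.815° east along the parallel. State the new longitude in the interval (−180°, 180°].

Start at +149.168°; shift +271.815° → +420.983°.
+420.983° lies outside (−180°, 180°]; subtract 360° → +60.983°.

+60.983°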